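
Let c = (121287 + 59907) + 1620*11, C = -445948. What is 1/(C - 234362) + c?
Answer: 135391214339/680310 ≈ 1.9901e+5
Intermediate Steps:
c = 199014 (c = 181194 + 17820 = 199014)
1/(C - 234362) + c = 1/(-445948 - 234362) + 199014 = 1/(-680310) + 199014 = -1/680310 + 199014 = 135391214339/680310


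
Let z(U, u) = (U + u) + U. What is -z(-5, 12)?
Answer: -2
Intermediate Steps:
z(U, u) = u + 2*U
-z(-5, 12) = -(12 + 2*(-5)) = -(12 - 10) = -1*2 = -2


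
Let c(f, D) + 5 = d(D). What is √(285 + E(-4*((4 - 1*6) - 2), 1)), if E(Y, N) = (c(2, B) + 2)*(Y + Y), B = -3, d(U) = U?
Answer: √93 ≈ 9.6436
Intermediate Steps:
c(f, D) = -5 + D
E(Y, N) = -12*Y (E(Y, N) = ((-5 - 3) + 2)*(Y + Y) = (-8 + 2)*(2*Y) = -12*Y)
√(285 + E(-4*((4 - 1*6) - 2), 1)) = √(285 - (-48)*((4 - 1*6) - 2)) = √(285 - (-48)*((4 - 6) - 2)) = √(285 - (-48)*(-2 - 2)) = √(285 - (-48)*(-4)) = √(285 - 12*16) = √(285 - 192) = √93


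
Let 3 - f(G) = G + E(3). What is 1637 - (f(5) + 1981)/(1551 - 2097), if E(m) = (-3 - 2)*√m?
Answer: 895781/546 + 5*√3/546 ≈ 1640.6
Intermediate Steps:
E(m) = -5*√m
f(G) = 3 - G + 5*√3 (f(G) = 3 - (G - 5*√3) = 3 + (-G + 5*√3) = 3 - G + 5*√3)
1637 - (f(5) + 1981)/(1551 - 2097) = 1637 - ((3 - 1*5 + 5*√3) + 1981)/(1551 - 2097) = 1637 - ((3 - 5 + 5*√3) + 1981)/(-546) = 1637 - ((-2 + 5*√3) + 1981)*(-1)/546 = 1637 - (1979 + 5*√3)*(-1)/546 = 1637 - (-1979/546 - 5*√3/546) = 1637 + (1979/546 + 5*√3/546) = 895781/546 + 5*√3/546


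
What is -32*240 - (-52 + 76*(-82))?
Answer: -1396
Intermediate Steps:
-32*240 - (-52 + 76*(-82)) = -7680 - (-52 - 6232) = -7680 - 1*(-6284) = -7680 + 6284 = -1396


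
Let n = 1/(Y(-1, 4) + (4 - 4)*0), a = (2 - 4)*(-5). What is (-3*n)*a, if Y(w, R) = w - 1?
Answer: 15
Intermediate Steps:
Y(w, R) = -1 + w
a = 10 (a = -2*(-5) = 10)
n = -½ (n = 1/((-1 - 1) + (4 - 4)*0) = 1/(-2 + 0*0) = 1/(-2 + 0) = 1/(-2) = -½ ≈ -0.50000)
(-3*n)*a = -3*(-½)*10 = (3/2)*10 = 15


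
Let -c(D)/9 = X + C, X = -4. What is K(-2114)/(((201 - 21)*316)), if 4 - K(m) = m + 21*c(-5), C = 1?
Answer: 517/18960 ≈ 0.027268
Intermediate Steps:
c(D) = 27 (c(D) = -9*(-4 + 1) = -9*(-3) = 27)
K(m) = -563 - m (K(m) = 4 - (m + 21*27) = 4 - (m + 567) = 4 - (567 + m) = 4 + (-567 - m) = -563 - m)
K(-2114)/(((201 - 21)*316)) = (-563 - 1*(-2114))/(((201 - 21)*316)) = (-563 + 2114)/((180*316)) = 1551/56880 = 1551*(1/56880) = 517/18960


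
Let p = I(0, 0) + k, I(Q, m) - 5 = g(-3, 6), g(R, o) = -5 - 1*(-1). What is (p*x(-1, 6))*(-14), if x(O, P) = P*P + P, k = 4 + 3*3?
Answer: -8232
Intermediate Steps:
g(R, o) = -4 (g(R, o) = -5 + 1 = -4)
I(Q, m) = 1 (I(Q, m) = 5 - 4 = 1)
k = 13 (k = 4 + 9 = 13)
x(O, P) = P + P² (x(O, P) = P² + P = P + P²)
p = 14 (p = 1 + 13 = 14)
(p*x(-1, 6))*(-14) = (14*(6*(1 + 6)))*(-14) = (14*(6*7))*(-14) = (14*42)*(-14) = 588*(-14) = -8232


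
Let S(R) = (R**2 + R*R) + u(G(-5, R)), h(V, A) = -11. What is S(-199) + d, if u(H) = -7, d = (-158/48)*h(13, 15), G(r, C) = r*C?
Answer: 1901549/24 ≈ 79231.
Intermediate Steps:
G(r, C) = C*r
d = 869/24 (d = -158/48*(-11) = -158*1/48*(-11) = -79/24*(-11) = 869/24 ≈ 36.208)
S(R) = -7 + 2*R**2 (S(R) = (R**2 + R*R) - 7 = (R**2 + R**2) - 7 = 2*R**2 - 7 = -7 + 2*R**2)
S(-199) + d = (-7 + 2*(-199)**2) + 869/24 = (-7 + 2*39601) + 869/24 = (-7 + 79202) + 869/24 = 79195 + 869/24 = 1901549/24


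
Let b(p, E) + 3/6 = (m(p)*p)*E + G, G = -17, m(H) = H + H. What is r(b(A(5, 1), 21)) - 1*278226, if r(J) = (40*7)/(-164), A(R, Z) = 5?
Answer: -11407336/41 ≈ -2.7823e+5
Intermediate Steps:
m(H) = 2*H
b(p, E) = -35/2 + 2*E*p² (b(p, E) = -½ + (((2*p)*p)*E - 17) = -½ + ((2*p²)*E - 17) = -½ + (2*E*p² - 17) = -½ + (-17 + 2*E*p²) = -35/2 + 2*E*p²)
r(J) = -70/41 (r(J) = 280*(-1/164) = -70/41)
r(b(A(5, 1), 21)) - 1*278226 = -70/41 - 1*278226 = -70/41 - 278226 = -11407336/41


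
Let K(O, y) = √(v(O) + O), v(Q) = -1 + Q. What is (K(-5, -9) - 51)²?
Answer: (51 - I*√11)² ≈ 2590.0 - 338.3*I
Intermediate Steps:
K(O, y) = √(-1 + 2*O) (K(O, y) = √((-1 + O) + O) = √(-1 + 2*O))
(K(-5, -9) - 51)² = (√(-1 + 2*(-5)) - 51)² = (√(-1 - 10) - 51)² = (√(-11) - 51)² = (I*√11 - 51)² = (-51 + I*√11)²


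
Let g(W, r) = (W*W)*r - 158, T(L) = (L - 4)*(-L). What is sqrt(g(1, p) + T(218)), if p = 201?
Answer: I*sqrt(46609) ≈ 215.89*I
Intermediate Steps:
T(L) = -L*(-4 + L) (T(L) = (-4 + L)*(-L) = -L*(-4 + L))
g(W, r) = -158 + r*W**2 (g(W, r) = W**2*r - 158 = r*W**2 - 158 = -158 + r*W**2)
sqrt(g(1, p) + T(218)) = sqrt((-158 + 201*1**2) + 218*(4 - 1*218)) = sqrt((-158 + 201*1) + 218*(4 - 218)) = sqrt((-158 + 201) + 218*(-214)) = sqrt(43 - 46652) = sqrt(-46609) = I*sqrt(46609)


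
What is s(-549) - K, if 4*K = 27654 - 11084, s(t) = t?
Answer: -9383/2 ≈ -4691.5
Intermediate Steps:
K = 8285/2 (K = (27654 - 11084)/4 = (¼)*16570 = 8285/2 ≈ 4142.5)
s(-549) - K = -549 - 1*8285/2 = -549 - 8285/2 = -9383/2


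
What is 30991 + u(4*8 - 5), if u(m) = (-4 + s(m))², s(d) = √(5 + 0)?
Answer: 31012 - 8*√5 ≈ 30994.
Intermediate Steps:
s(d) = √5
u(m) = (-4 + √5)²
30991 + u(4*8 - 5) = 30991 + (4 - √5)²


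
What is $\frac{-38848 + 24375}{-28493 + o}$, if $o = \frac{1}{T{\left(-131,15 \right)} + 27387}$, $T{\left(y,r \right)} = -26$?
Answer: $\frac{395995753}{779596972} \approx 0.50795$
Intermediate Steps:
$o = \frac{1}{27361}$ ($o = \frac{1}{-26 + 27387} = \frac{1}{27361} \approx 3.6548 \cdot 10^{-5}$)
$\frac{-38848 + 24375}{-28493 + o} = \frac{-38848 + 24375}{-28493 + \frac{1}{27361}} = - \frac{14473}{- \frac{779596972}{27361}} = \left(-14473\right) \left(- \frac{27361}{779596972}\right) = \frac{395995753}{779596972}$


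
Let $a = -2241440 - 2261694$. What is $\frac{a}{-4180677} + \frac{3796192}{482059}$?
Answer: $\frac{18041428854890}{2015332973943} \approx 8.9521$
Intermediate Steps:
$a = -4503134$ ($a = -2241440 - 2261694 = -4503134$)
$\frac{a}{-4180677} + \frac{3796192}{482059} = - \frac{4503134}{-4180677} + \frac{3796192}{482059} = \left(-4503134\right) \left(- \frac{1}{4180677}\right) + 3796192 \cdot \frac{1}{482059} = \frac{4503134}{4180677} + \frac{3796192}{482059} = \frac{18041428854890}{2015332973943}$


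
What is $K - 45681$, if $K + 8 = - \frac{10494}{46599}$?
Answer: $- \frac{709690735}{15533} \approx -45689.0$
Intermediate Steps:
$K = - \frac{127762}{15533}$ ($K = -8 - \frac{10494}{46599} = -8 - \frac{3498}{15533} = - \frac{127762}{15533} \approx -8.2252$)
$K - 45681 = - \frac{127762}{15533} - 45681 = - \frac{709690735}{15533}$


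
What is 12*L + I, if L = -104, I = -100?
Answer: -1348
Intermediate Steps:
12*L + I = 12*(-104) - 100 = -1248 - 100 = -1348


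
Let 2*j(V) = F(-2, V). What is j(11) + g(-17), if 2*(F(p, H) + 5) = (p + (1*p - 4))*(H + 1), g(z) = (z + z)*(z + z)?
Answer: 2259/2 ≈ 1129.5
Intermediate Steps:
g(z) = 4*z² (g(z) = (2*z)*(2*z) = 4*z²)
F(p, H) = -5 + (1 + H)*(-4 + 2*p)/2 (F(p, H) = -5 + ((p + (1*p - 4))*(H + 1))/2 = -5 + ((p + (p - 4))*(1 + H))/2 = -5 + ((p + (-4 + p))*(1 + H))/2 = -5 + ((-4 + 2*p)*(1 + H))/2 = -5 + ((1 + H)*(-4 + 2*p))/2 = -5 + (1 + H)*(-4 + 2*p)/2)
j(V) = -9/2 - 2*V (j(V) = (-7 - 2 - 2*V + V*(-2))/2 = (-7 - 2 - 2*V - 2*V)/2 = (-9 - 4*V)/2 = -9/2 - 2*V)
j(11) + g(-17) = (-9/2 - 2*11) + 4*(-17)² = (-9/2 - 22) + 4*289 = -53/2 + 1156 = 2259/2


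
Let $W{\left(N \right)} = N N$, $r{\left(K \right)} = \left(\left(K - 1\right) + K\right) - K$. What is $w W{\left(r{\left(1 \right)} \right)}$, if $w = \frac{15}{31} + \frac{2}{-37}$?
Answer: $0$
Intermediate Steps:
$r{\left(K \right)} = -1 + K$ ($r{\left(K \right)} = \left(\left(-1 + K\right) + K\right) - K = \left(-1 + 2 K\right) - K = -1 + K$)
$W{\left(N \right)} = N^{2}$
$w = \frac{493}{1147}$ ($w = 15 \cdot \frac{1}{31} + 2 \left(- \frac{1}{37}\right) = \frac{15}{31} - \frac{2}{37} = \frac{493}{1147} \approx 0.42982$)
$w W{\left(r{\left(1 \right)} \right)} = \frac{493 \left(-1 + 1\right)^{2}}{1147} = \frac{493 \cdot 0^{2}}{1147} = \frac{493}{1147} \cdot 0 = 0$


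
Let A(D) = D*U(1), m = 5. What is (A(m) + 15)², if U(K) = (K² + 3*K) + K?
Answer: 1600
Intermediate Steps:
U(K) = K² + 4*K
A(D) = 5*D (A(D) = D*(1*(4 + 1)) = D*(1*5) = D*5 = 5*D)
(A(m) + 15)² = (5*5 + 15)² = (25 + 15)² = 40² = 1600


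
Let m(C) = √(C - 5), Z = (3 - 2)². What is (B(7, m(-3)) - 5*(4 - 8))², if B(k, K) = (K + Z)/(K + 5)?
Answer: (-6673*I + 8484*√2)/(-17*I + 20*√2) ≈ 415.8 + 13.984*I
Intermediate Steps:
Z = 1 (Z = 1² = 1)
m(C) = √(-5 + C)
B(k, K) = (1 + K)/(5 + K) (B(k, K) = (K + 1)/(K + 5) = (1 + K)/(5 + K))
(B(7, m(-3)) - 5*(4 - 8))² = ((1 + √(-5 - 3))/(5 + √(-5 - 3)) - 5*(4 - 8))² = ((1 + √(-8))/(5 + √(-8)) - 5*(-4))² = ((1 + 2*I*√2)/(5 + 2*I*√2) + 20)² = (20 + (1 + 2*I*√2)/(5 + 2*I*√2))²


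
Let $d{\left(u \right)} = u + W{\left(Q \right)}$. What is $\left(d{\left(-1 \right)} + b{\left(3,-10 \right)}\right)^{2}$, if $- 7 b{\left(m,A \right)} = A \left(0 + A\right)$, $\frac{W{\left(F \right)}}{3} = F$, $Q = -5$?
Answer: $\frac{44944}{49} \approx 917.22$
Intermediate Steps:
$W{\left(F \right)} = 3 F$
$b{\left(m,A \right)} = - \frac{A^{2}}{7}$ ($b{\left(m,A \right)} = - \frac{A \left(0 + A\right)}{7} = - \frac{A A}{7} = - \frac{A^{2}}{7}$)
$d{\left(u \right)} = -15 + u$ ($d{\left(u \right)} = u + 3 \left(-5\right) = u - 15 = -15 + u$)
$\left(d{\left(-1 \right)} + b{\left(3,-10 \right)}\right)^{2} = \left(\left(-15 - 1\right) - \frac{\left(-10\right)^{2}}{7}\right)^{2} = \left(-16 - \frac{100}{7}\right)^{2} = \left(- \frac{212}{7}\right)^{2} = \frac{44944}{49}$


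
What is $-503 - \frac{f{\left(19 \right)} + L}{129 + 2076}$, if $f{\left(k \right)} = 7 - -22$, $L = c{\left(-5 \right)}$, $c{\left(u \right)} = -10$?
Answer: $- \frac{1109134}{2205} \approx -503.01$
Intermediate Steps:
$L = -10$
$f{\left(k \right)} = 29$ ($f{\left(k \right)} = 7 + 22 = 29$)
$-503 - \frac{f{\left(19 \right)} + L}{129 + 2076} = -503 - \frac{29 - 10}{129 + 2076} = -503 - \frac{19}{2205} = - \frac{1109134}{2205}$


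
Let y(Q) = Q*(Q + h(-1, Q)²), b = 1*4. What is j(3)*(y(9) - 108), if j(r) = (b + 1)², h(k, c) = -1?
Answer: -450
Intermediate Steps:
b = 4
j(r) = 25 (j(r) = (4 + 1)² = 5² = 25)
y(Q) = Q*(1 + Q) (y(Q) = Q*(Q + (-1)²) = Q*(Q + 1) = Q*(1 + Q))
j(3)*(y(9) - 108) = 25*(9*(1 + 9) - 108) = 25*(9*10 - 108) = 25*(90 - 108) = 25*(-18) = -450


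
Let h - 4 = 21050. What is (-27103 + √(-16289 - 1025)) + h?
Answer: -6049 + I*√17314 ≈ -6049.0 + 131.58*I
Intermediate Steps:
h = 21054 (h = 4 + 21050 = 21054)
(-27103 + √(-16289 - 1025)) + h = (-27103 + √(-16289 - 1025)) + 21054 = (-27103 + √(-17314)) + 21054 = (-27103 + I*√17314) + 21054 = -6049 + I*√17314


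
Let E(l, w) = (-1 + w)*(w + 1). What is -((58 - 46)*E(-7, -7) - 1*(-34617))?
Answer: -35193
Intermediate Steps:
E(l, w) = (1 + w)*(-1 + w) (E(l, w) = (-1 + w)*(1 + w) = (1 + w)*(-1 + w))
-((58 - 46)*E(-7, -7) - 1*(-34617)) = -((58 - 46)*(-1 + (-7)²) - 1*(-34617)) = -(12*(-1 + 49) + 34617) = -(12*48 + 34617) = -(576 + 34617) = -1*35193 = -35193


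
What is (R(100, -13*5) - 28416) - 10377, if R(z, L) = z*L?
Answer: -45293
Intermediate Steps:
R(z, L) = L*z
(R(100, -13*5) - 28416) - 10377 = (-13*5*100 - 28416) - 10377 = (-65*100 - 28416) - 10377 = (-6500 - 28416) - 10377 = -34916 - 10377 = -45293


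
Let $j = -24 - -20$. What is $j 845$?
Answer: $-3380$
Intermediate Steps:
$j = -4$ ($j = -24 + 20 = -4$)
$j 845 = \left(-4\right) 845 = -3380$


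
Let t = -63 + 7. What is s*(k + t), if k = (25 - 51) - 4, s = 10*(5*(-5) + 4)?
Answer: 18060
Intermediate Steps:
s = -210 (s = 10*(-25 + 4) = 10*(-21) = -210)
k = -30 (k = -26 - 4 = -30)
t = -56
s*(k + t) = -210*(-30 - 56) = -210*(-86) = 18060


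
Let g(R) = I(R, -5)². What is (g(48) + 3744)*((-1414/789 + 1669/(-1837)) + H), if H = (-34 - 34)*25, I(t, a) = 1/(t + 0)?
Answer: -21288390906529243/3339401472 ≈ -6.3749e+6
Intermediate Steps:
I(t, a) = 1/t
H = -1700 (H = -68*25 = -1700)
g(R) = R⁻² (g(R) = (1/R)² = R⁻²)
(g(48) + 3744)*((-1414/789 + 1669/(-1837)) + H) = (48⁻² + 3744)*((-1414/789 + 1669/(-1837)) - 1700) = (1/2304 + 3744)*((-1414*1/789 + 1669*(-1/1837)) - 1700) = 8626177*((-1414/789 - 1669/1837) - 1700)/2304 = 8626177*(-3914359/1449393 - 1700)/2304 = (8626177/2304)*(-2467882459/1449393) = -21288390906529243/3339401472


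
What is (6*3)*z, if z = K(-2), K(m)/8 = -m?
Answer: 288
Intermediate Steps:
K(m) = -8*m (K(m) = 8*(-m) = -8*m)
z = 16 (z = -8*(-2) = 16)
(6*3)*z = (6*3)*16 = 18*16 = 288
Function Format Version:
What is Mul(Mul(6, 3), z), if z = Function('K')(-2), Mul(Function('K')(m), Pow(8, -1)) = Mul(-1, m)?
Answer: 288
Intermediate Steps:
Function('K')(m) = Mul(-8, m) (Function('K')(m) = Mul(8, Mul(-1, m)) = Mul(-8, m))
z = 16 (z = Mul(-8, -2) = 16)
Mul(Mul(6, 3), z) = Mul(Mul(6, 3), 16) = Mul(18, 16) = 288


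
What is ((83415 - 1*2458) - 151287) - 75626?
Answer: -145956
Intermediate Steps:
((83415 - 1*2458) - 151287) - 75626 = ((83415 - 2458) - 151287) - 75626 = (80957 - 151287) - 75626 = -70330 - 75626 = -145956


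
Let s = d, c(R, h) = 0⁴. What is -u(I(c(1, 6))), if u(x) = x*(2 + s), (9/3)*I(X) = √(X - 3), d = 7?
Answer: -3*I*√3 ≈ -5.1962*I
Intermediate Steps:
c(R, h) = 0
I(X) = √(-3 + X)/3 (I(X) = √(X - 3)/3 = √(-3 + X)/3)
s = 7
u(x) = 9*x (u(x) = x*(2 + 7) = x*9 = 9*x)
-u(I(c(1, 6))) = -9*√(-3 + 0)/3 = -9*√(-3)/3 = -9*(I*√3)/3 = -9*I*√3/3 = -3*I*√3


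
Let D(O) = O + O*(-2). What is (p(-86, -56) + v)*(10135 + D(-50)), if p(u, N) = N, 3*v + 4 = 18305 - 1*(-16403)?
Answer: 117249720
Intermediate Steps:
v = 11568 (v = -4/3 + (18305 - 1*(-16403))/3 = -4/3 + (18305 + 16403)/3 = -4/3 + (1/3)*34708 = -4/3 + 34708/3 = 11568)
D(O) = -O (D(O) = O - 2*O = -O)
(p(-86, -56) + v)*(10135 + D(-50)) = (-56 + 11568)*(10135 - 1*(-50)) = 11512*(10135 + 50) = 11512*10185 = 117249720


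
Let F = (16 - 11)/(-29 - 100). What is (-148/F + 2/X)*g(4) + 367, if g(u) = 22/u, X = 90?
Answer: 1923149/90 ≈ 21368.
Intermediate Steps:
F = -5/129 (F = 5/(-129) = 5*(-1/129) = -5/129 ≈ -0.038760)
(-148/F + 2/X)*g(4) + 367 = (-148/(-5/129) + 2/90)*(22/4) + 367 = (-148*(-129/5) + 2*(1/90))*(22*(¼)) + 367 = (19092/5 + 1/45)*(11/2) + 367 = (171829/45)*(11/2) + 367 = 1890119/90 + 367 = 1923149/90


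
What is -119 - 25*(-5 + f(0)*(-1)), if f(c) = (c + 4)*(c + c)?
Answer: 6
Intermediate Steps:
f(c) = 2*c*(4 + c) (f(c) = (4 + c)*(2*c) = 2*c*(4 + c))
-119 - 25*(-5 + f(0)*(-1)) = -119 - 25*(-5 + (2*0*(4 + 0))*(-1)) = -119 - 25*(-5 + (2*0*4)*(-1)) = -119 - 25*(-5 + 0*(-1)) = -119 - 25*(-5 + 0) = -119 - 25*(-5) = -119 + 125 = 6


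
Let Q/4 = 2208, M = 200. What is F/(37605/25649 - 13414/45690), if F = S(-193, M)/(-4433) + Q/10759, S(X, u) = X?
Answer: 1858310760556455/2520692845990858 ≈ 0.73722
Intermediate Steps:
Q = 8832 (Q = 4*2208 = 8832)
F = 41228743/47694647 (F = -193/(-4433) + 8832/10759 = -193*(-1/4433) + 8832*(1/10759) = 193/4433 + 8832/10759 = 41228743/47694647 ≈ 0.86443)
F/(37605/25649 - 13414/45690) = 41228743/(47694647*(37605/25649 - 13414/45690)) = 41228743/(47694647*(37605*(1/25649) - 13414*1/45690)) = 41228743/(47694647*(37605/25649 - 6707/22845)) = 41228743/(47694647*(687058382/585951405)) = (41228743/47694647)*(585951405/687058382) = 1858310760556455/2520692845990858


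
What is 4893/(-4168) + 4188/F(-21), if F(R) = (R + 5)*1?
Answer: -1095867/4168 ≈ -262.92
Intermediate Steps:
F(R) = 5 + R (F(R) = (5 + R)*1 = 5 + R)
4893/(-4168) + 4188/F(-21) = 4893/(-4168) + 4188/(5 - 21) = 4893*(-1/4168) + 4188/(-16) = -4893/4168 + 4188*(-1/16) = -4893/4168 - 1047/4 = -1095867/4168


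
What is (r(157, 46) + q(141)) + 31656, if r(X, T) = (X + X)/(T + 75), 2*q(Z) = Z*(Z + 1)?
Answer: 5042021/121 ≈ 41670.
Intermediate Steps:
q(Z) = Z*(1 + Z)/2 (q(Z) = (Z*(Z + 1))/2 = (Z*(1 + Z))/2 = Z*(1 + Z)/2)
r(X, T) = 2*X/(75 + T) (r(X, T) = (2*X)/(75 + T) = 2*X/(75 + T))
(r(157, 46) + q(141)) + 31656 = (2*157/(75 + 46) + (½)*141*(1 + 141)) + 31656 = (2*157/121 + (½)*141*142) + 31656 = (2*157*(1/121) + 10011) + 31656 = (314/121 + 10011) + 31656 = 1211645/121 + 31656 = 5042021/121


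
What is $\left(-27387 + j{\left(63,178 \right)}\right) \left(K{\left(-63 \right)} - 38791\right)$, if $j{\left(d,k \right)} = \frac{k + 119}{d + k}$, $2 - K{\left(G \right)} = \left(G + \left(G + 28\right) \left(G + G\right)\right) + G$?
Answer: $\frac{284280507810}{241} \approx 1.1796 \cdot 10^{9}$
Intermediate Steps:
$K{\left(G \right)} = 2 - 2 G - 2 G \left(28 + G\right)$ ($K{\left(G \right)} = 2 - \left(\left(G + \left(G + 28\right) \left(G + G\right)\right) + G\right) = 2 - \left(\left(G + \left(28 + G\right) 2 G\right) + G\right) = 2 - \left(\left(G + 2 G \left(28 + G\right)\right) + G\right) = 2 - \left(2 G + 2 G \left(28 + G\right)\right) = 2 - 2 G - 2 G \left(28 + G\right)$)
$j{\left(d,k \right)} = \frac{119 + k}{d + k}$
$\left(-27387 + j{\left(63,178 \right)}\right) \left(K{\left(-63 \right)} - 38791\right) = \left(-27387 + \frac{119 + 178}{63 + 178}\right) \left(\left(2 - -3654 - 2 \left(-63\right)^{2}\right) - 38791\right) = \left(-27387 + \frac{1}{241} \cdot 297\right) \left(\left(2 + 3654 - 7938\right) - 38791\right) = \left(-27387 + \frac{297}{241}\right) \left(-4282 - 38791\right) = \left(- \frac{6599970}{241}\right) \left(-43073\right) = \frac{284280507810}{241}$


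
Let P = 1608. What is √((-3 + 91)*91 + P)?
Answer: 4*√601 ≈ 98.061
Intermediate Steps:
√((-3 + 91)*91 + P) = √((-3 + 91)*91 + 1608) = √(88*91 + 1608) = √(8008 + 1608) = √9616 = 4*√601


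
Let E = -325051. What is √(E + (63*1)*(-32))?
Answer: I*√327067 ≈ 571.9*I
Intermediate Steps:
√(E + (63*1)*(-32)) = √(-325051 + (63*1)*(-32)) = √(-325051 + 63*(-32)) = √(-325051 - 2016) = √(-327067) = I*√327067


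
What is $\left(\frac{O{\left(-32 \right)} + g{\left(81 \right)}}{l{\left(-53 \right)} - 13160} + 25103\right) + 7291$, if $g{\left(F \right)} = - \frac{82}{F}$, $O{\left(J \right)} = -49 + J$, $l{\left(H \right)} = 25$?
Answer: $\frac{34465117033}{1063935} \approx 32394.0$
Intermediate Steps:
$\left(\frac{O{\left(-32 \right)} + g{\left(81 \right)}}{l{\left(-53 \right)} - 13160} + 25103\right) + 7291 = \left(\frac{\left(-49 - 32\right) - \frac{82}{81}}{25 - 13160} + 25103\right) + 7291 = \left(\frac{-81 - \frac{82}{81}}{-13135} + 25103\right) + 7291 = \left(\left(-81 - \frac{82}{81}\right) \left(- \frac{1}{13135}\right) + 25103\right) + 7291 = \left(\left(- \frac{6643}{81}\right) \left(- \frac{1}{13135}\right) + 25103\right) + 7291 = \left(\frac{6643}{1063935} + 25103\right) + 7291 = \frac{26707966948}{1063935} + 7291 = \frac{34465117033}{1063935}$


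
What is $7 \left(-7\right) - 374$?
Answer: $-423$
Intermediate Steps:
$7 \left(-7\right) - 374 = -49 - 374 = -423$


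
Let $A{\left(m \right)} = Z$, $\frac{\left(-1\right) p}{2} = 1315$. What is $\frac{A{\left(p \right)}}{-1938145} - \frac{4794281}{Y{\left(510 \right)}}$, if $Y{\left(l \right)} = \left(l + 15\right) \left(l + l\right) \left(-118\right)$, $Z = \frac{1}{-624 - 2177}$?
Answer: $\frac{88226864309911}{1162836995859000} \approx 0.075872$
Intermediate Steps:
$p = -2630$ ($p = \left(-2\right) 1315 = -2630$)
$Z = - \frac{1}{2801}$ ($Z = \frac{1}{-2801} = - \frac{1}{2801} \approx -0.00035702$)
$A{\left(m \right)} = - \frac{1}{2801}$
$Y{\left(l \right)} = - 236 l \left(15 + l\right)$ ($Y{\left(l \right)} = \left(15 + l\right) 2 l \left(-118\right) = 2 l \left(15 + l\right) \left(-118\right) = - 236 l \left(15 + l\right)$)
$\frac{A{\left(p \right)}}{-1938145} - \frac{4794281}{Y{\left(510 \right)}} = - \frac{1}{2801 \left(-1938145\right)} - \frac{4794281}{\left(-236\right) 510 \left(15 + 510\right)} = \left(- \frac{1}{2801}\right) \left(- \frac{1}{1938145}\right) - \frac{4794281}{\left(-236\right) 510 \cdot 525} = \frac{1}{5428744145} - \frac{4794281}{-63189000} = \frac{1}{5428744145} - - \frac{81259}{1071000} = \frac{1}{5428744145} + \frac{81259}{1071000} = \frac{88226864309911}{1162836995859000}$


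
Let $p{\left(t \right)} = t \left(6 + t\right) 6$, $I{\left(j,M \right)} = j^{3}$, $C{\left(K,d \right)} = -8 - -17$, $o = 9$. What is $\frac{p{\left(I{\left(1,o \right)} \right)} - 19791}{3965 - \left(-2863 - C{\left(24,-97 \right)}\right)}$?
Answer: $- \frac{6583}{2279} \approx -2.8885$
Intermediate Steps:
$C{\left(K,d \right)} = 9$ ($C{\left(K,d \right)} = -8 + 17 = 9$)
$p{\left(t \right)} = t \left(36 + 6 t\right)$
$\frac{p{\left(I{\left(1,o \right)} \right)} - 19791}{3965 - \left(-2863 - C{\left(24,-97 \right)}\right)} = \frac{6 \cdot 1^{3} \left(6 + 1^{3}\right) - 19791}{3965 + \left(\left(9 + 16053\right) - 13190\right)} = \frac{6 \cdot 1 \left(6 + 1\right) - 19791}{3965 + \left(16062 - 13190\right)} = \frac{6 \cdot 1 \cdot 7 - 19791}{3965 + 2872} = \frac{42 - 19791}{6837} = \left(-19749\right) \frac{1}{6837} = - \frac{6583}{2279}$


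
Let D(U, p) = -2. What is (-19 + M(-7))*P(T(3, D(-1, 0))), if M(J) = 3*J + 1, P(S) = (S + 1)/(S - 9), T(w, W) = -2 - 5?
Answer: -117/8 ≈ -14.625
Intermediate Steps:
T(w, W) = -7
P(S) = (1 + S)/(-9 + S)
M(J) = 1 + 3*J
(-19 + M(-7))*P(T(3, D(-1, 0))) = (-19 + (1 + 3*(-7)))*((1 - 7)/(-9 - 7)) = (-19 + (1 - 21))*(-6/(-16)) = (-19 - 20)*(-1/16*(-6)) = -39*3/8 = -117/8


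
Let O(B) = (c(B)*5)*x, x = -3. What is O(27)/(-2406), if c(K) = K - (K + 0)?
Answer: 0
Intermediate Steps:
c(K) = 0 (c(K) = K - K = 0)
O(B) = 0 (O(B) = (0*5)*(-3) = 0*(-3) = 0)
O(27)/(-2406) = 0/(-2406) = 0*(-1/2406) = 0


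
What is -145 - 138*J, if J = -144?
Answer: 19727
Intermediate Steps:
-145 - 138*J = -145 - 138*(-144) = -145 + 19872 = 19727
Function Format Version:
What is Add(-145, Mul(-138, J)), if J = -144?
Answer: 19727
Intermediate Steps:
Add(-145, Mul(-138, J)) = Add(-145, Mul(-138, -144)) = Add(-145, 19872) = 19727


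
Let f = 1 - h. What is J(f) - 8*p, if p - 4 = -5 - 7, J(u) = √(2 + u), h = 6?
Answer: 64 + I*√3 ≈ 64.0 + 1.732*I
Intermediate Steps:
f = -5 (f = 1 - 1*6 = 1 - 6 = -5)
p = -8 (p = 4 + (-5 - 7) = 4 - 12 = -8)
J(f) - 8*p = √(2 - 5) - 8*(-8) = √(-3) + 64 = I*√3 + 64 = 64 + I*√3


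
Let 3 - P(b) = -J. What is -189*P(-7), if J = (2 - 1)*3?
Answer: -1134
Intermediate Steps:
J = 3 (J = 1*3 = 3)
P(b) = 6 (P(b) = 3 - (-1)*3 = 3 - 1*(-3) = 3 + 3 = 6)
-189*P(-7) = -189*6 = -1134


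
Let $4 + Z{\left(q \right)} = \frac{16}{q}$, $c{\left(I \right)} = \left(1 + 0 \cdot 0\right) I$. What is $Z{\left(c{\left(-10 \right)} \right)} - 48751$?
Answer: $- \frac{243783}{5} \approx -48757.0$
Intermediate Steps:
$c{\left(I \right)} = I$ ($c{\left(I \right)} = \left(1 + 0\right) I = 1 I = I$)
$Z{\left(q \right)} = -4 + \frac{16}{q}$
$Z{\left(c{\left(-10 \right)} \right)} - 48751 = \left(-4 + \frac{16}{-10}\right) - 48751 = \left(-4 + 16 \left(- \frac{1}{10}\right)\right) - 48751 = \left(-4 - \frac{8}{5}\right) - 48751 = - \frac{28}{5} - 48751 = - \frac{243783}{5}$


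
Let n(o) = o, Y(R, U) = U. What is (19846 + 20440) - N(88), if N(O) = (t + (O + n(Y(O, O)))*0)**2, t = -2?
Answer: 40282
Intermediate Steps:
N(O) = 4 (N(O) = (-2 + (O + O)*0)**2 = (-2 + (2*O)*0)**2 = (-2 + 0)**2 = (-2)**2 = 4)
(19846 + 20440) - N(88) = (19846 + 20440) - 1*4 = 40286 - 4 = 40282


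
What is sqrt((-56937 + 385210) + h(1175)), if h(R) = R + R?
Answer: sqrt(330623) ≈ 575.00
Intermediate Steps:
h(R) = 2*R
sqrt((-56937 + 385210) + h(1175)) = sqrt((-56937 + 385210) + 2*1175) = sqrt(328273 + 2350) = sqrt(330623)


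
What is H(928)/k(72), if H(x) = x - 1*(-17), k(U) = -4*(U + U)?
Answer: -105/64 ≈ -1.6406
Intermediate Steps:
k(U) = -8*U
H(x) = 17 + x (H(x) = x + 17 = 17 + x)
H(928)/k(72) = (17 + 928)/((-8*72)) = 945/(-576) = 945*(-1/576) = -105/64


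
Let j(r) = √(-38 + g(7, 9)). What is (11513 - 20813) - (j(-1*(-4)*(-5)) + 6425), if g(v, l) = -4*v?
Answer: -15725 - I*√66 ≈ -15725.0 - 8.124*I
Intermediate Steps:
j(r) = I*√66 (j(r) = √(-38 - 4*7) = √(-38 - 28) = √(-66) = I*√66)
(11513 - 20813) - (j(-1*(-4)*(-5)) + 6425) = (11513 - 20813) - (I*√66 + 6425) = -9300 - (6425 + I*√66) = -9300 + (-6425 - I*√66) = -15725 - I*√66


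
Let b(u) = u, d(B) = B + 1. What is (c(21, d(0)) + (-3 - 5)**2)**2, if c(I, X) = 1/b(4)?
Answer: 66049/16 ≈ 4128.1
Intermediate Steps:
d(B) = 1 + B
c(I, X) = 1/4
(c(21, d(0)) + (-3 - 5)**2)**2 = (1/4 + (-3 - 5)**2)**2 = (1/4 + (-8)**2)**2 = (1/4 + 64)**2 = (257/4)**2 = 66049/16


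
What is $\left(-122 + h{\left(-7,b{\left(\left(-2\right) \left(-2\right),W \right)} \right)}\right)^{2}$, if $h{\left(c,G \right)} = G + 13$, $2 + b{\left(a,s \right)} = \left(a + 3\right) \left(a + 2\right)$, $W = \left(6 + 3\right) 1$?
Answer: $4761$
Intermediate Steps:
$W = 9$ ($W = 9 \cdot 1 = 9$)
$b{\left(a,s \right)} = -2 + \left(2 + a\right) \left(3 + a\right)$ ($b{\left(a,s \right)} = -2 + \left(a + 3\right) \left(a + 2\right) = -2 + \left(3 + a\right) \left(2 + a\right) = -2 + \left(2 + a\right) \left(3 + a\right)$)
$h{\left(c,G \right)} = 13 + G$
$\left(-122 + h{\left(-7,b{\left(\left(-2\right) \left(-2\right),W \right)} \right)}\right)^{2} = \left(-122 + \left(13 + \left(4 + \left(\left(-2\right) \left(-2\right)\right)^{2} + 5 \left(\left(-2\right) \left(-2\right)\right)\right)\right)\right)^{2} = \left(-122 + \left(13 + \left(4 + 4^{2} + 5 \cdot 4\right)\right)\right)^{2} = \left(-122 + \left(13 + \left(4 + 16 + 20\right)\right)\right)^{2} = \left(-122 + \left(13 + 40\right)\right)^{2} = \left(-122 + 53\right)^{2} = \left(-69\right)^{2} = 4761$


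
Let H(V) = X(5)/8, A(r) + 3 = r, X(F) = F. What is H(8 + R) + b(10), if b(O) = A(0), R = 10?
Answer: -19/8 ≈ -2.3750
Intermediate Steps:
A(r) = -3 + r
b(O) = -3 (b(O) = -3 + 0 = -3)
H(V) = 5/8
H(8 + R) + b(10) = 5/8 - 3 = -19/8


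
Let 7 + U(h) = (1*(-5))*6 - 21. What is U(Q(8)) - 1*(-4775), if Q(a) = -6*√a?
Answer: 4717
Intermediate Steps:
U(h) = -58 (U(h) = -7 + ((1*(-5))*6 - 21) = -7 + (-5*6 - 21) = -7 + (-30 - 21) = -7 - 51 = -58)
U(Q(8)) - 1*(-4775) = -58 - 1*(-4775) = -58 + 4775 = 4717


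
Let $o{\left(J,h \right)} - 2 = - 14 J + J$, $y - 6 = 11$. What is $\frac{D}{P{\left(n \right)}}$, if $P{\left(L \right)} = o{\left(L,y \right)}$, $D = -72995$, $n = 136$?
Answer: $\frac{72995}{1766} \approx 41.333$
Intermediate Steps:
$y = 17$ ($y = 6 + 11 = 17$)
$o{\left(J,h \right)} = 2 - 13 J$ ($o{\left(J,h \right)} = 2 + \left(- 14 J + J\right) = 2 - 13 J$)
$P{\left(L \right)} = 2 - 13 L$
$\frac{D}{P{\left(n \right)}} = - \frac{72995}{2 - 1768} = - \frac{72995}{-1766} = \left(-72995\right) \left(- \frac{1}{1766}\right) = \frac{72995}{1766}$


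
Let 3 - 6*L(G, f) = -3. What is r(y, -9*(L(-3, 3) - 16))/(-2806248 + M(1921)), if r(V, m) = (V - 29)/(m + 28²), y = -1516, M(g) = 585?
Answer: 515/859468099 ≈ 5.9921e-7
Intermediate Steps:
L(G, f) = 1 (L(G, f) = ½ - ⅙*(-3) = ½ + ½ = 1)
r(V, m) = (-29 + V)/(784 + m) (r(V, m) = (-29 + V)/(m + 784) = (-29 + V)/(784 + m))
r(y, -9*(L(-3, 3) - 16))/(-2806248 + M(1921)) = ((-29 - 1516)/(784 - 9*(1 - 16)))/(-2806248 + 585) = (-1545/(784 - 9*(-15)))/(-2805663) = (-1545/(784 + 135))*(-1/2805663) = (-1545/919)*(-1/2805663) = ((1/919)*(-1545))*(-1/2805663) = -1545/919*(-1/2805663) = 515/859468099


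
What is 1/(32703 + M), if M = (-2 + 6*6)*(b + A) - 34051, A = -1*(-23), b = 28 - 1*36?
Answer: -1/838 ≈ -0.0011933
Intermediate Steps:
b = -8 (b = 28 - 36 = -8)
A = 23
M = -33541 (M = (-2 + 6*6)*(-8 + 23) - 34051 = (-2 + 36)*15 - 34051 = 34*15 - 34051 = 510 - 34051 = -33541)
1/(32703 + M) = 1/(32703 - 33541) = 1/(-838) = -1/838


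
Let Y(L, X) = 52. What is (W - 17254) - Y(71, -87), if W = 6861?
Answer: -10445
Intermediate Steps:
(W - 17254) - Y(71, -87) = (6861 - 17254) - 1*52 = -10393 - 52 = -10445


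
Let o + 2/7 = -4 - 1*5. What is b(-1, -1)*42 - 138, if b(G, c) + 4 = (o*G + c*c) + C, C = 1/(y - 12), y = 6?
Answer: 119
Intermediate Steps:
o = -65/7 (o = -2/7 + (-4 - 1*5) = -2/7 + (-4 - 5) = -2/7 - 9 = -65/7 ≈ -9.2857)
C = -1/6 (C = 1/(6 - 12) = 1/(-6) = -1/6 ≈ -0.16667)
b(G, c) = -25/6 + c**2 - 65*G/7 (b(G, c) = -4 + ((-65*G/7 + c*c) - 1/6) = -4 + ((-65*G/7 + c**2) - 1/6) = -4 + ((c**2 - 65*G/7) - 1/6) = -4 + (-1/6 + c**2 - 65*G/7) = -25/6 + c**2 - 65*G/7)
b(-1, -1)*42 - 138 = (-25/6 + (-1)**2 - 65/7*(-1))*42 - 138 = (-25/6 + 1 + 65/7)*42 - 138 = (257/42)*42 - 138 = 257 - 138 = 119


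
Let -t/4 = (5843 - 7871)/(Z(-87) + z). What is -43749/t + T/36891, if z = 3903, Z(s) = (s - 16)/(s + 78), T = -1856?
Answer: -80996289559/3836664 ≈ -21111.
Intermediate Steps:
Z(s) = (-16 + s)/(78 + s)
t = 2808/1355 (t = -4*(5843 - 7871)/((-16 - 87)/(78 - 87) + 3903) = -(-8112)/(-103/(-9) + 3903) = -(-8112)/(-1/9*(-103) + 3903) = -(-8112)/(103/9 + 3903) = -(-8112)/35230/9 = -(-8112)*9/35230 = -4*(-702/1355) = 2808/1355 ≈ 2.0723)
-43749/t + T/36891 = -43749/2808/1355 - 1856/36891 = -43749*1355/2808 - 1856*1/36891 = -6586655/312 - 1856/36891 = -80996289559/3836664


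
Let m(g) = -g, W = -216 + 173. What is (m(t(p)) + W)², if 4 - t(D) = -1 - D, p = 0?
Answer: 2304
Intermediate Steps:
t(D) = 5 + D (t(D) = 4 - (-1 - D) = 4 + (1 + D) = 5 + D)
W = -43
(m(t(p)) + W)² = (-(5 + 0) - 43)² = (-1*5 - 43)² = (-5 - 43)² = (-48)² = 2304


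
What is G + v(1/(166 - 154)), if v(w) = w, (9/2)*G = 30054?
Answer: 26715/4 ≈ 6678.8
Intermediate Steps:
G = 20036/3 (G = (2/9)*30054 = 20036/3 ≈ 6678.7)
G + v(1/(166 - 154)) = 20036/3 + 1/(166 - 154) = 20036/3 + 1/12 = 26715/4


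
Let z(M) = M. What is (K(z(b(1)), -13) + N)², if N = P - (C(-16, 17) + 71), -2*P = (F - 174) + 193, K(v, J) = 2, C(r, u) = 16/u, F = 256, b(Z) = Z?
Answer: 49744809/1156 ≈ 43032.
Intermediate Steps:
P = -275/2 (P = -((256 - 174) + 193)/2 = -(82 + 193)/2 = -½*275 = -275/2 ≈ -137.50)
N = -7121/34 (N = -275/2 - (16/17 + 71) = -275/2 - 1*1223/17 = -275/2 - 1223/17 = -7121/34 ≈ -209.44)
(K(z(b(1)), -13) + N)² = (2 - 7121/34)² = (-7053/34)² = 49744809/1156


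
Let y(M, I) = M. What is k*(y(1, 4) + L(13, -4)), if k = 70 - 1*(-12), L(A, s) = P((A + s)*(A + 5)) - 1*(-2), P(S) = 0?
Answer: 246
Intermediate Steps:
L(A, s) = 2 (L(A, s) = 0 - 1*(-2) = 0 + 2 = 2)
k = 82 (k = 70 + 12 = 82)
k*(y(1, 4) + L(13, -4)) = 82*(1 + 2) = 82*3 = 246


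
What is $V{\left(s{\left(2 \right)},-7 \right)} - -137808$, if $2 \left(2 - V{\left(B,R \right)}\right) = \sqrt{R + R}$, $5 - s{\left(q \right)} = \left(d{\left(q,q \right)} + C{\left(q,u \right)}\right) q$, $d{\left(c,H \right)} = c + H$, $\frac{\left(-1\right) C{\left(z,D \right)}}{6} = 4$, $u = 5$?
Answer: $137810 - \frac{i \sqrt{14}}{2} \approx 1.3781 \cdot 10^{5} - 1.8708 i$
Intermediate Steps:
$C{\left(z,D \right)} = -24$ ($C{\left(z,D \right)} = \left(-6\right) 4 = -24$)
$d{\left(c,H \right)} = H + c$
$s{\left(q \right)} = 5 - q \left(-24 + 2 q\right)$ ($s{\left(q \right)} = 5 - \left(\left(q + q\right) - 24\right) q = 5 - \left(2 q - 24\right) q = 5 - \left(-24 + 2 q\right) q = 5 - q \left(-24 + 2 q\right)$)
$V{\left(B,R \right)} = 2 - \frac{\sqrt{2} \sqrt{R}}{2}$ ($V{\left(B,R \right)} = 2 - \frac{\sqrt{R + R}}{2} = 2 - \frac{\sqrt{2 R}}{2} = 2 - \frac{\sqrt{2} \sqrt{R}}{2}$)
$V{\left(s{\left(2 \right)},-7 \right)} - -137808 = \left(2 - \frac{\sqrt{2} \sqrt{-7}}{2}\right) - -137808 = \left(2 - \frac{\sqrt{2} i \sqrt{7}}{2}\right) + 137808 = \left(2 - \frac{i \sqrt{14}}{2}\right) + 137808 = 137810 - \frac{i \sqrt{14}}{2}$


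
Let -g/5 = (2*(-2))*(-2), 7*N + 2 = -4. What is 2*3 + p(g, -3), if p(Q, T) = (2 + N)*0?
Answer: 6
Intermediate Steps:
N = -6/7 (N = -2/7 + (⅐)*(-4) = -2/7 - 4/7 = -6/7 ≈ -0.85714)
g = -40 (g = -5*2*(-2)*(-2) = -(-20)*(-2) = -5*8 = -40)
p(Q, T) = 0 (p(Q, T) = (2 - 6/7)*0 = (8/7)*0 = 0)
2*3 + p(g, -3) = 2*3 + 0 = 6 + 0 = 6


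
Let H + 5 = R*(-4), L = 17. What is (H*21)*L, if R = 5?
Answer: -8925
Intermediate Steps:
H = -25 (H = -5 + 5*(-4) = -5 - 20 = -25)
(H*21)*L = -25*21*17 = -525*17 = -8925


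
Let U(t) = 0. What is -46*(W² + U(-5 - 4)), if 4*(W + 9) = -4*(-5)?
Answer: -736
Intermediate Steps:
W = -4 (W = -9 + (-4*(-5))/4 = -9 + (¼)*20 = -9 + 5 = -4)
-46*(W² + U(-5 - 4)) = -46*((-4)² + 0) = -46*(16 + 0) = -46*16 = -736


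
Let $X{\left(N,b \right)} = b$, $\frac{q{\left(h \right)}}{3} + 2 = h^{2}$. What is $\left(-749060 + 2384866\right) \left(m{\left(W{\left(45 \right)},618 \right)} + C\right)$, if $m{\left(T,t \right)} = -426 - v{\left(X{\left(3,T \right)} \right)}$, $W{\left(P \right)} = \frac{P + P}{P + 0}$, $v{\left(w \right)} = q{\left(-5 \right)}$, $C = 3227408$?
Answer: $5278603646878$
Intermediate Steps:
$q{\left(h \right)} = -6 + 3 h^{2}$
$v{\left(w \right)} = 69$ ($v{\left(w \right)} = -6 + 3 \left(-5\right)^{2} = -6 + 3 \cdot 25 = -6 + 75 = 69$)
$W{\left(P \right)} = 2$ ($W{\left(P \right)} = \frac{2 P}{P} = 2$)
$m{\left(T,t \right)} = -495$ ($m{\left(T,t \right)} = -426 - 69 = -495$)
$\left(-749060 + 2384866\right) \left(m{\left(W{\left(45 \right)},618 \right)} + C\right) = \left(-749060 + 2384866\right) \left(-495 + 3227408\right) = 1635806 \cdot 3226913 = 5278603646878$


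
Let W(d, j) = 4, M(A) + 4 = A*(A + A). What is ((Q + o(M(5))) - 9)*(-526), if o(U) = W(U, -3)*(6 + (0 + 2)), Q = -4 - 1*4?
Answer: -7890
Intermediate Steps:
M(A) = -4 + 2*A² (M(A) = -4 + A*(A + A) = -4 + A*(2*A) = -4 + 2*A²)
Q = -8 (Q = -4 - 4 = -8)
o(U) = 32 (o(U) = 4*(6 + (0 + 2)) = 4*(6 + 2) = 4*8 = 32)
((Q + o(M(5))) - 9)*(-526) = ((-8 + 32) - 9)*(-526) = (24 - 9)*(-526) = 15*(-526) = -7890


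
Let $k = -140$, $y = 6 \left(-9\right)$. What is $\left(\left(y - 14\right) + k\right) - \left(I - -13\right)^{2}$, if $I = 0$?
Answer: $-377$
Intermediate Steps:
$y = -54$
$\left(\left(y - 14\right) + k\right) - \left(I - -13\right)^{2} = \left(\left(-54 - 14\right) - 140\right) - \left(0 - -13\right)^{2} = \left(-68 - 140\right) - \left(0 + \left(-2 + 15\right)\right)^{2} = -208 - \left(0 + 13\right)^{2} = -208 - 13^{2} = -208 - 169 = -377$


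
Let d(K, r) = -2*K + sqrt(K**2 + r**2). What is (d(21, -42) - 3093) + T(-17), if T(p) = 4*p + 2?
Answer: -3201 + 21*sqrt(5) ≈ -3154.0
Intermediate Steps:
T(p) = 2 + 4*p
d(K, r) = sqrt(K**2 + r**2) - 2*K
(d(21, -42) - 3093) + T(-17) = ((sqrt(21**2 + (-42)**2) - 2*21) - 3093) + (2 + 4*(-17)) = ((sqrt(441 + 1764) - 42) - 3093) + (2 - 68) = ((sqrt(2205) - 42) - 3093) - 66 = ((21*sqrt(5) - 42) - 3093) - 66 = ((-42 + 21*sqrt(5)) - 3093) - 66 = (-3135 + 21*sqrt(5)) - 66 = -3201 + 21*sqrt(5)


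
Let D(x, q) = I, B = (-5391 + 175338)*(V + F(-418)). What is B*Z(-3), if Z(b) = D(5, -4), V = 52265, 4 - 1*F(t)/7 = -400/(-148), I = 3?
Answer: 986104381581/37 ≈ 2.6651e+10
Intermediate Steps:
F(t) = 336/37 (F(t) = 28 - (-2800)/(-148) = 28 - (-2800)*(-1)/148 = 28 - 7*100/37 = 28 - 700/37 = 336/37)
B = 328701460527/37 (B = (-5391 + 175338)*(52265 + 336/37) = 169947*(1934141/37) = 328701460527/37 ≈ 8.8838e+9)
D(x, q) = 3
Z(b) = 3
B*Z(-3) = (328701460527/37)*3 = 986104381581/37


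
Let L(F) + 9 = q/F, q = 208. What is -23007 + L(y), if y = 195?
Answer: -345224/15 ≈ -23015.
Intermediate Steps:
L(F) = -9 + 208/F
-23007 + L(y) = -23007 + (-9 + 208/195) = -23007 + (-9 + 208*(1/195)) = -23007 + (-9 + 16/15) = -23007 - 119/15 = -345224/15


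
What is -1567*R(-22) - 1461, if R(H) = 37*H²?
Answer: -28063297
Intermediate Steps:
-1567*R(-22) - 1461 = -57979*(-22)² - 1461 = -57979*484 - 1461 = -1567*17908 - 1461 = -28061836 - 1461 = -28063297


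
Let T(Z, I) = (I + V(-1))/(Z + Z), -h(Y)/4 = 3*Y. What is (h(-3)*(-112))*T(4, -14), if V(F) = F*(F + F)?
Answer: 6048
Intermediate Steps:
h(Y) = -12*Y
V(F) = 2*F**2 (V(F) = F*(2*F) = 2*F**2)
T(Z, I) = (2 + I)/(2*Z) (T(Z, I) = (I + 2*(-1)**2)/(Z + Z) = (I + 2*1)/((2*Z)) = (I + 2)*(1/(2*Z)) = (2 + I)*(1/(2*Z)) = (2 + I)/(2*Z))
(h(-3)*(-112))*T(4, -14) = (-12*(-3)*(-112))*((1/2)*(2 - 14)/4) = (36*(-112))*((1/2)*(1/4)*(-12)) = -4032*(-3/2) = 6048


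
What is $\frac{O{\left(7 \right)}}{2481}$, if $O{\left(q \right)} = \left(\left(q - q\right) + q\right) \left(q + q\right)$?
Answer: $\frac{98}{2481} \approx 0.0395$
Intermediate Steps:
$O{\left(q \right)} = 2 q^{2}$ ($O{\left(q \right)} = \left(0 + q\right) 2 q = q 2 q = 2 q^{2}$)
$\frac{O{\left(7 \right)}}{2481} = \frac{2 \cdot 7^{2}}{2481} = 2 \cdot 49 \cdot \frac{1}{2481} = 98 \cdot \frac{1}{2481} = \frac{98}{2481}$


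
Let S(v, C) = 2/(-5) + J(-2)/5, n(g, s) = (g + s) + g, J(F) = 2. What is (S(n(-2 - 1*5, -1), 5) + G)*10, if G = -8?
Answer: -80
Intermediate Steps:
n(g, s) = s + 2*g
S(v, C) = 0 (S(v, C) = 2/(-5) + 2/5 = 2*(-⅕) + 2*(⅕) = -⅖ + ⅖ = 0)
(S(n(-2 - 1*5, -1), 5) + G)*10 = (0 - 8)*10 = -8*10 = -80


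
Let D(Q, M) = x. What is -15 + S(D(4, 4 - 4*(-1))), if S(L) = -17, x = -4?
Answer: -32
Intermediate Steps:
D(Q, M) = -4
-15 + S(D(4, 4 - 4*(-1))) = -15 - 17 = -32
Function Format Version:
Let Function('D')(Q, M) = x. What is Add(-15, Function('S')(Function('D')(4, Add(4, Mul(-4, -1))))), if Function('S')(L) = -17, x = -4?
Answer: -32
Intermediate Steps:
Function('D')(Q, M) = -4
Add(-15, Function('S')(Function('D')(4, Add(4, Mul(-4, -1))))) = Add(-15, -17) = -32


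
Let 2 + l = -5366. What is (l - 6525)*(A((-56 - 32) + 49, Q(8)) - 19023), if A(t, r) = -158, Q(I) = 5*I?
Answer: 228119633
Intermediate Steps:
l = -5368 (l = -2 - 5366 = -5368)
(l - 6525)*(A((-56 - 32) + 49, Q(8)) - 19023) = (-5368 - 6525)*(-158 - 19023) = -11893*(-19181) = 228119633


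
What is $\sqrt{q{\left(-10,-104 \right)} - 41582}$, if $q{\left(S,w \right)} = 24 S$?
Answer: $i \sqrt{41822} \approx 204.5 i$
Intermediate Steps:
$\sqrt{q{\left(-10,-104 \right)} - 41582} = \sqrt{24 \left(-10\right) - 41582} = \sqrt{-240 - 41582} = \sqrt{-41822} = i \sqrt{41822}$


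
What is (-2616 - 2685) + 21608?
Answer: 16307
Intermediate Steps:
(-2616 - 2685) + 21608 = -5301 + 21608 = 16307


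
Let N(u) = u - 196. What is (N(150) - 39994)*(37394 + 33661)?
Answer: -2845042200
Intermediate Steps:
N(u) = -196 + u
(N(150) - 39994)*(37394 + 33661) = ((-196 + 150) - 39994)*(37394 + 33661) = (-46 - 39994)*71055 = -40040*71055 = -2845042200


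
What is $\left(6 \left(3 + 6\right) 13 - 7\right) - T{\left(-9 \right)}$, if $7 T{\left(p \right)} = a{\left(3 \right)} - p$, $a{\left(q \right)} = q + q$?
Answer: $\frac{4850}{7} \approx 692.86$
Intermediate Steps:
$a{\left(q \right)} = 2 q$
$T{\left(p \right)} = \frac{6}{7} - \frac{p}{7}$ ($T{\left(p \right)} = \frac{2 \cdot 3 - p}{7} = \frac{6 - p}{7} = \frac{6}{7} - \frac{p}{7}$)
$\left(6 \left(3 + 6\right) 13 - 7\right) - T{\left(-9 \right)} = \left(6 \left(3 + 6\right) 13 - 7\right) - \left(\frac{6}{7} - - \frac{9}{7}\right) = \left(6 \cdot 9 \cdot 13 - 7\right) - \left(\frac{6}{7} + \frac{9}{7}\right) = \left(54 \cdot 13 - 7\right) - \frac{15}{7} = \left(702 - 7\right) - \frac{15}{7} = 695 - \frac{15}{7} = \frac{4850}{7}$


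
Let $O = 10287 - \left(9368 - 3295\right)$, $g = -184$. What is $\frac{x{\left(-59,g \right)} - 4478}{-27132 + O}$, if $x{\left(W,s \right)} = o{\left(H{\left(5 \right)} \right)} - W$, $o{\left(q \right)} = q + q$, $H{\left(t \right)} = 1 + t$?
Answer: $\frac{4407}{22918} \approx 0.19229$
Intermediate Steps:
$o{\left(q \right)} = 2 q$
$x{\left(W,s \right)} = 12 - W$ ($x{\left(W,s \right)} = 2 \left(1 + 5\right) - W = 2 \cdot 6 - W = 12 - W$)
$O = 4214$ ($O = 10287 - 6073 = 4214$)
$\frac{x{\left(-59,g \right)} - 4478}{-27132 + O} = \frac{\left(12 - -59\right) - 4478}{-27132 + 4214} = \frac{\left(12 + 59\right) - 4478}{-22918} = \left(71 - 4478\right) \left(- \frac{1}{22918}\right) = \left(-4407\right) \left(- \frac{1}{22918}\right) = \frac{4407}{22918}$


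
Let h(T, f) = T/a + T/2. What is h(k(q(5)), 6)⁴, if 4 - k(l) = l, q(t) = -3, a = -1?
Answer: 2401/16 ≈ 150.06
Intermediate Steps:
k(l) = 4 - l
h(T, f) = -T/2 (h(T, f) = T/(-1) + T/2 = T*(-1) + T*(½) = -T + T/2 = -T/2)
h(k(q(5)), 6)⁴ = (-(4 - 1*(-3))/2)⁴ = (-(4 + 3)/2)⁴ = (-½*7)⁴ = (-7/2)⁴ = 2401/16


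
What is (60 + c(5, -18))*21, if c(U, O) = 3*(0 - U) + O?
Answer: 567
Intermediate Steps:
c(U, O) = O - 3*U (c(U, O) = 3*(-U) + O = -3*U + O = O - 3*U)
(60 + c(5, -18))*21 = (60 + (-18 - 3*5))*21 = (60 + (-18 - 15))*21 = (60 - 33)*21 = 27*21 = 567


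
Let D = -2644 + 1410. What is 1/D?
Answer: -1/1234 ≈ -0.00081037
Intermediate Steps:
D = -1234
1/D = 1/(-1234) = -1/1234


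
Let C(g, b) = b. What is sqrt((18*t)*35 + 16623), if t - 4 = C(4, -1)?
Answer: 33*sqrt(17) ≈ 136.06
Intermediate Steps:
t = 3 (t = 4 - 1 = 3)
sqrt((18*t)*35 + 16623) = sqrt((18*3)*35 + 16623) = sqrt(54*35 + 16623) = sqrt(1890 + 16623) = sqrt(18513) = 33*sqrt(17)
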